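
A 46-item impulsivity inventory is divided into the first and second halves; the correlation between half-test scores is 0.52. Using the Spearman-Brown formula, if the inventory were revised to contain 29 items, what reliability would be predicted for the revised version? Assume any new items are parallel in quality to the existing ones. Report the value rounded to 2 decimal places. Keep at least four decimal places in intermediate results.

Full-test reliability from the split-half r: r_full = 2(0.52)/(1 + 0.52) = 0.6842
Then adjust to 29 items: n = 29/46 = 0.6304
r_new = n·r_full / (1 + (n − 1)·r_full) = 0.4313 / 0.7471 ≈ 0.5773

0.58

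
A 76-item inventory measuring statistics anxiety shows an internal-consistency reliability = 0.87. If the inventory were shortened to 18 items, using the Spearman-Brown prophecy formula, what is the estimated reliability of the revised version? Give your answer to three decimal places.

Length ratio n = 18/76 = 0.2368
r_new = 0.2368·0.87 / [1 + (0.2368 − 1)·0.87]
r_new = 0.2060 / 0.3360 ≈ 0.6131

0.613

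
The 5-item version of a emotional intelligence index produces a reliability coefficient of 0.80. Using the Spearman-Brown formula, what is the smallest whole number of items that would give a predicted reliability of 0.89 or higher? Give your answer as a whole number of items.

Invert Spearman-Brown to solve for n:
n = r_target (1 − r_old) / [ r_old (1 − r_target) ]
n = [0.89 × 0.20] / [0.80 × 0.11]
n = 0.1780 / 0.0880 ≈ 2.0227
Items needed = n × 5 = 2.0227 × 5 ≈ 10.11 → round up to 11

11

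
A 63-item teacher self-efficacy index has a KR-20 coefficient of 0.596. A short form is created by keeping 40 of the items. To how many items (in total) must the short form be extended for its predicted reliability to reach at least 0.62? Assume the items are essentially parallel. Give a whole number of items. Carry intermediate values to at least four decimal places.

Short-form reliability: n = 40/63 = 0.6349; r_40 = n·r/(1+(n−1)r) ≈ 0.4836
Then solve for n' with r_old = 0.4836, r_target = 0.62: n' = 0.62(1 − 0.4836)/[0.4836(1 − 0.62)] = 1.7422
Items = 1.7422 × 40 ≈ 69.69 → 70

70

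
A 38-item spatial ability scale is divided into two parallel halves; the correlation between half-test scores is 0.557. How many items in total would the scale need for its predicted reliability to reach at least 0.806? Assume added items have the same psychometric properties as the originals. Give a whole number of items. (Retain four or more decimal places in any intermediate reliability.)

63

r_full = 2(0.557)/(1 + 0.557) = 0.7155
n = r_tgt(1 − r_full) / [r_full(1 − r_tgt)] = 0.806 × 0.2845 / (0.7155 × 0.194) ≈ 1.6520
Items = 1.6520 × 38 ≈ 62.78 → 63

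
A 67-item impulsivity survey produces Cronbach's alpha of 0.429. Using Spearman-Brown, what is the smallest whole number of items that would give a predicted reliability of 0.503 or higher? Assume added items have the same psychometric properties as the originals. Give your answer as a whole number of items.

Rearranging the Spearman-Brown formula for n,
n = r*(1 − r) / [ r (1 − r*) ]
n = [0.503 × 0.571] / [0.429 × 0.497]
  = 0.287213 / 0.213213 = 1.3471
Items needed = n × 67 = 1.3471 × 67 ≈ 90.26 → round up to 91

91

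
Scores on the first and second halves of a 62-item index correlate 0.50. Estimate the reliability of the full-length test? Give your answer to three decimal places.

The full test is twice the length of either half (n = 2).
r_full = 2(0.50) / (1 + 0.50)
r_full = 1.0000 / 1.5000 ≈ 0.6667

0.667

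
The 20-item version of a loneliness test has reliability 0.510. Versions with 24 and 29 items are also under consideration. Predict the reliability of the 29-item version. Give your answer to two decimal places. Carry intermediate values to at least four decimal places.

0.60

The 24-item form is not needed; work directly from the 20-item form with n = 29/20 = 1.4500.
r_{29} = n·r / (1 + (n − 1)·r) = 0.7395 / 1.2295 ≈ 0.6015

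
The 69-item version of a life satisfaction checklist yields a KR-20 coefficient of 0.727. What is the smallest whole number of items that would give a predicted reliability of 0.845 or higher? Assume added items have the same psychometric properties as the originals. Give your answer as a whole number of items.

Rearranging the Spearman-Brown formula for n,
n = r*(1 − r) / [ r (1 − r*) ]
n = 0.845(1 − 0.727) / [0.727(1 − 0.845)]
  = 0.230685 / 0.112685 = 2.0472
Items needed = n × 69 = 2.0472 × 69 ≈ 141.26 → round up to 142

142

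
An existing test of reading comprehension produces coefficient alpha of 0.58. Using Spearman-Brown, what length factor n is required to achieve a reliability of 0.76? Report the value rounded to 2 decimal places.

2.29

n = 0.76 × (1 − 0.58) / [ 0.58 × (1 − 0.76) ]
n = 0.3192 / 0.1392 ≈ 2.2931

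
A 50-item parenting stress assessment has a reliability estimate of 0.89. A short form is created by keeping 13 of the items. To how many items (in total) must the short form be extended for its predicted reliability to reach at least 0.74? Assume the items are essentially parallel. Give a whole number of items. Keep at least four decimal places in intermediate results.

First, r for the 13-item form: n = 13/50 = 0.2600, so r_13 = 0.2600·0.89/(1 + (0.2600 − 1)·0.89) = 0.6778
Then solve for n' with r_old = 0.6778, r_target = 0.74: n' = 0.74(1 − 0.6778)/[0.6778(1 − 0.74)] = 1.3530
Items = 1.3530 × 13 ≈ 17.59 → 18

18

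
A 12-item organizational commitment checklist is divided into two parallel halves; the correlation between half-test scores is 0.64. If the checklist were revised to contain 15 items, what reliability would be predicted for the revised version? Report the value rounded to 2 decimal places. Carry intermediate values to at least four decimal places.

0.82

Full-test reliability from the split-half r: r_full = 2(0.64)/(1 + 0.64) = 0.7805
Then adjust to 15 items: n = 15/12 = 1.2500
r_new = n·r_full / (1 + (n − 1)·r_full) = 0.9756 / 1.1951 ≈ 0.8163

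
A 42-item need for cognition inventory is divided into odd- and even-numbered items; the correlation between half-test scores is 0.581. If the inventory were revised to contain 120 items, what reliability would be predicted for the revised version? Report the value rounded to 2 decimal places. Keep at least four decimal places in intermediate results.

0.89

Full-test reliability from the split-half r: r_full = 2(0.581)/(1 + 0.581) = 0.7350
Length factor from 42 to 120 items: n = 120/42 = 2.8571
r_new = n·r_full / (1 + (n − 1)·r_full) = 2.1000 / 2.3650 ≈ 0.8879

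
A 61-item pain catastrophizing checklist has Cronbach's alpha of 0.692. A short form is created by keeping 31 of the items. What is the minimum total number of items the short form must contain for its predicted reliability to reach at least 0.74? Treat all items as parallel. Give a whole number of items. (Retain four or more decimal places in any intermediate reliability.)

Short-form reliability: n = 31/61 = 0.5082; r_31 = n·r/(1+(n−1)r) ≈ 0.5331
Length factor from the short form to reach 0.74: n' = 0.74(1 − 0.5331) / [0.5331(1 − 0.74)] ≈ 2.4927
Total items = 2.4927 × 31 = 77.27, rounded up to 78.

78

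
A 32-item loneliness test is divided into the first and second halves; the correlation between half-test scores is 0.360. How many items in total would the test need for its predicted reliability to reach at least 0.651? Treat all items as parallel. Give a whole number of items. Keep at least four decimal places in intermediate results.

54

r_full = 2(0.360)/(1 + 0.360) = 0.5294
n = r_tgt(1 − r_full) / [r_full(1 − r_tgt)] = 0.651 × 0.4706 / (0.5294 × 0.349) ≈ 1.6581
Items = 1.6581 × 32 ≈ 53.06 → 54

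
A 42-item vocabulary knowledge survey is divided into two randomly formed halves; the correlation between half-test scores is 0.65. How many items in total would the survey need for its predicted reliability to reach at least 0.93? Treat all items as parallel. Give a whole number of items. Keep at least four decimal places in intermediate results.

Corrected full-test reliability: r_full = 2 × 0.65 / (1 + 0.65) ≈ 0.7879
Solve Spearman-Brown for n: n = 0.93(1 − 0.7879) / [0.7879(1 − 0.93)] = 3.5765
Items = 3.5765 × 42 ≈ 150.21 → 151

151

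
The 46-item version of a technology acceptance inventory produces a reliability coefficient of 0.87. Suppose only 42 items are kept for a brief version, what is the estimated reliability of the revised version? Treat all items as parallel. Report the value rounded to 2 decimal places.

The new length is 42/46 = 0.913 times the old.
Apply the Spearman-Brown prophecy formula, r' = nr / [1 + (n − 1)r]:
r_new = (0.913 × 0.87) / (1 + (0.913 − 1) × 0.87)
     = 0.7943 / 0.9243 = 0.8594

0.86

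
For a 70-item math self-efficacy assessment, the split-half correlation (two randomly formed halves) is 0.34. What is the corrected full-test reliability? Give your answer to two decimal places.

Apply the Spearman-Brown correction with n = 2:
r_full = 2r_hh / (1 + r_hh) = 2 × 0.34 / (1 + 0.34)
       = 0.6800 / 1.3400 = 0.5075

0.51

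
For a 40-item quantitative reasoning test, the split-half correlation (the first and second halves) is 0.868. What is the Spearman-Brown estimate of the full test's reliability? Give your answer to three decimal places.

0.929

Each half is half the length of the full test, so the full test is n = 2 times a half.
r_full = 2r_hh / (1 + r_hh) = 2 × 0.868 / (1 + 0.868)
       = 1.7360 / 1.8680 = 0.9293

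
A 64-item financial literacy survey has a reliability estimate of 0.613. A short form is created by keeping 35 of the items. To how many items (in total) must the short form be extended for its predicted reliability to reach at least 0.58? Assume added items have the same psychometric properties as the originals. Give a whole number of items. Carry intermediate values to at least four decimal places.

56

Short-form reliability: n = 35/64 = 0.5469; r_35 = n·r/(1+(n−1)r) ≈ 0.4642
Length factor from the short form to reach 0.58: n' = 0.58(1 − 0.4642) / [0.4642(1 − 0.58)] ≈ 1.5940
Total items = 1.5940 × 35 = 55.79, rounded up to 56.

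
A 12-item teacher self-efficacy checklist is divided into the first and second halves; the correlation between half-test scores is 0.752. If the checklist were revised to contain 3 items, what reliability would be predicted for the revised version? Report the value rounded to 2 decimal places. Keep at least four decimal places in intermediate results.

0.60

Full-test reliability from the split-half r: r_full = 2(0.752)/(1 + 0.752) = 0.8584
Then adjust to 3 items: n = 3/12 = 0.2500
r_new = n·r_full / (1 + (n − 1)·r_full) = 0.2146 / 0.3562 ≈ 0.6025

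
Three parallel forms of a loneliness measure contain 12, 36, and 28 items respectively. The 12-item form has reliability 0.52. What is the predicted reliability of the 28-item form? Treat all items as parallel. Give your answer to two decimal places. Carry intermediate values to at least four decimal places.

The 36-item form is not needed; work directly from the 12-item form with n = 28/12 = 2.3333.
r_{28} = n·r / (1 + (n − 1)·r) = 1.2133 / 1.6933 ≈ 0.7165

0.72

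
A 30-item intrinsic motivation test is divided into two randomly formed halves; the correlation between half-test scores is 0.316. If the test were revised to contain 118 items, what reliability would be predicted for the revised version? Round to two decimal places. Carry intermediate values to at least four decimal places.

0.78

First correct the split-half correlation to full-test reliability: r_full = 2 × 0.316 / (1 + 0.316) ≈ 0.4802
Then adjust to 118 items: n = 118/30 = 3.9333
r_new = n·r_full / (1 + (n − 1)·r_full) = 1.8888 / 2.4086 ≈ 0.7842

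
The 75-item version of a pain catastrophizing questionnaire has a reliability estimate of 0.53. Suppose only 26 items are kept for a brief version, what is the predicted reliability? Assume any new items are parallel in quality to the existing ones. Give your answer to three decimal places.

0.281

n = 26/75 = 0.3467
r_new = (0.3467 × 0.53) / (1 + (0.3467 − 1) × 0.53)
r_new = 0.1838 / 0.6538 ≈ 0.2811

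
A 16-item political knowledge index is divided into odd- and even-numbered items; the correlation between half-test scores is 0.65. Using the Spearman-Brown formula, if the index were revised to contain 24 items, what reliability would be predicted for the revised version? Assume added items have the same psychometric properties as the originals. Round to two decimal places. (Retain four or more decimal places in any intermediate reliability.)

First correct the split-half correlation to full-test reliability: r_full = 2 × 0.65 / (1 + 0.65) ≈ 0.7879
Length factor from 16 to 24 items: n = 24/16 = 1.5000
r_new = n·r_full / (1 + (n − 1)·r_full) = 1.1819 / 1.3940 ≈ 0.8478

0.85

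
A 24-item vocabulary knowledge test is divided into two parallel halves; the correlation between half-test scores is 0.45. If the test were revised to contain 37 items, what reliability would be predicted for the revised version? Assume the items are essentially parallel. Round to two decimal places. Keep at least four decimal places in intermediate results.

Full-test reliability from the split-half r: r_full = 2(0.45)/(1 + 0.45) = 0.6207
Then adjust to 37 items: n = 37/24 = 1.5417
r_new = n·r_full / (1 + (n − 1)·r_full) = 0.9569 / 1.3362 ≈ 0.7161

0.72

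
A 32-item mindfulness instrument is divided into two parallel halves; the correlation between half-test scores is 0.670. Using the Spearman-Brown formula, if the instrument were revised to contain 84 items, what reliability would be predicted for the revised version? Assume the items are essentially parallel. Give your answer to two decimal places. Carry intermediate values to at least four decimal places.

0.91

Full-test reliability from the split-half r: r_full = 2(0.670)/(1 + 0.670) = 0.8024
Length factor from 32 to 84 items: n = 84/32 = 2.6250
r_new = n·r_full / (1 + (n − 1)·r_full) = 2.1063 / 2.3039 ≈ 0.9142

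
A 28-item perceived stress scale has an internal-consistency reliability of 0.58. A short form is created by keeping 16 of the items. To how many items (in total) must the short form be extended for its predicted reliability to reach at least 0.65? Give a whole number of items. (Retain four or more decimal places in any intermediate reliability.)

Short-form reliability: n = 16/28 = 0.5714; r_16 = n·r/(1+(n−1)r) ≈ 0.4411
Then solve for n' with r_old = 0.4411, r_target = 0.65: n' = 0.65(1 − 0.4411)/[0.4411(1 − 0.65)] = 2.3531
Items = 2.3531 × 16 ≈ 37.65 → 38

38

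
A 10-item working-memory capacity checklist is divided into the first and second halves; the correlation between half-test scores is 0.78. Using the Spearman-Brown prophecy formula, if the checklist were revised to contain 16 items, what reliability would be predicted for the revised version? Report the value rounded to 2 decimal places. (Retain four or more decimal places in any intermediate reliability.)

First correct the split-half correlation to full-test reliability: r_full = 2 × 0.78 / (1 + 0.78) ≈ 0.8764
Length factor from 10 to 16 items: n = 16/10 = 1.6000
r_new = n·r_full / (1 + (n − 1)·r_full) = 1.4022 / 1.5258 ≈ 0.9190

0.92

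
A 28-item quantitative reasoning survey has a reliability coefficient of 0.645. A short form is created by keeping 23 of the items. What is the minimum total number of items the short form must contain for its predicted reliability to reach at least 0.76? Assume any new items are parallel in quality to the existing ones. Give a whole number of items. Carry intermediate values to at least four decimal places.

First, r for the 23-item form: n = 23/28 = 0.8214, so r_23 = 0.8214·0.645/(1 + (0.8214 − 1)·0.645) = 0.5988
Then solve for n' with r_old = 0.5988, r_target = 0.76: n' = 0.76(1 − 0.5988)/[0.5988(1 − 0.76)] = 2.1217
Items = 2.1217 × 23 ≈ 48.80 → 49

49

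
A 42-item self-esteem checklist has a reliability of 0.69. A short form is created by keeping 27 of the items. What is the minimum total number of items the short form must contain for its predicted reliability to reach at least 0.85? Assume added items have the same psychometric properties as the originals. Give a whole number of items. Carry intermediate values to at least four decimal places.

107

Short-form reliability: n = 27/42 = 0.6429; r_27 = n·r/(1+(n−1)r) ≈ 0.5886
Then solve for n' with r_old = 0.5886, r_target = 0.85: n' = 0.85(1 − 0.5886)/[0.5886(1 − 0.85)] = 3.9607
Total items = 3.9607 × 27 = 106.94, rounded up to 107.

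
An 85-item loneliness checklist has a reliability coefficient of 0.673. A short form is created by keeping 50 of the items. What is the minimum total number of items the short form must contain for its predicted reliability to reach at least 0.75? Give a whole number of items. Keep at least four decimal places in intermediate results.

124

Short-form reliability: n = 50/85 = 0.5882; r_50 = n·r/(1+(n−1)r) ≈ 0.5476
Then solve for n' with r_old = 0.5476, r_target = 0.75: n' = 0.75(1 − 0.5476)/[0.5476(1 − 0.75)] = 2.4785
Total items = 2.4785 × 50 = 123.92, rounded up to 124.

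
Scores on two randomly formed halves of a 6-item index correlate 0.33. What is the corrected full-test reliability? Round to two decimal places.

Each half is half the length of the full test, so the full test is n = 2 times a half.
r_full = 2r_hh / (1 + r_hh) = 2 × 0.33 / (1 + 0.33)
       = 0.6600 / 1.3300 = 0.4962

0.50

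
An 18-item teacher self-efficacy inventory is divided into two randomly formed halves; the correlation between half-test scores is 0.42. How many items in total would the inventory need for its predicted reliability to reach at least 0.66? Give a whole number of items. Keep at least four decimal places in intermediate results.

Corrected full-test reliability: r_full = 2 × 0.42 / (1 + 0.42) ≈ 0.5915
Solve Spearman-Brown for n: n = 0.66(1 − 0.5915) / [0.5915(1 − 0.66)] = 1.3406
Required items = 1.3406 × 18 = 24.13, so 25 items.

25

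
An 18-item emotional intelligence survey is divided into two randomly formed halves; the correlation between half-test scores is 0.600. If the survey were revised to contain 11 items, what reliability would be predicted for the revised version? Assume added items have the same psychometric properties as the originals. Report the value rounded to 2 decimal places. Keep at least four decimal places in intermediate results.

Full-test reliability from the split-half r: r_full = 2(0.600)/(1 + 0.600) = 0.7500
Length factor from 18 to 11 items: n = 11/18 = 0.6111
r_new = n·r_full / (1 + (n − 1)·r_full) = 0.4583 / 0.7083 ≈ 0.6470

0.65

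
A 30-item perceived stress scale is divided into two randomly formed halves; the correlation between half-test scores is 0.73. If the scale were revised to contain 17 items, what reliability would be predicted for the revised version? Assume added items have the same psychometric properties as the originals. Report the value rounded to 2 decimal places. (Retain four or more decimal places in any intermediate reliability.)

0.75

First correct the split-half correlation to full-test reliability: r_full = 2 × 0.73 / (1 + 0.73) ≈ 0.8439
Then adjust to 17 items: n = 17/30 = 0.5667
r_new = n·r_full / (1 + (n − 1)·r_full) = 0.4782 / 0.6343 ≈ 0.7539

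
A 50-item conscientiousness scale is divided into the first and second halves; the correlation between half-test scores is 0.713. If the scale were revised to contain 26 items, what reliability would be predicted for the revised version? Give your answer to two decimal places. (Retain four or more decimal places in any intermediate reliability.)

Spearman-Brown correction (n = 2): r_full = 2·0.713/(1 + 0.713) = 0.8325
Length factor from 50 to 26 items: n = 26/50 = 0.5200
r_new = n·r_full / (1 + (n − 1)·r_full) = 0.4329 / 0.6004 ≈ 0.7210

0.72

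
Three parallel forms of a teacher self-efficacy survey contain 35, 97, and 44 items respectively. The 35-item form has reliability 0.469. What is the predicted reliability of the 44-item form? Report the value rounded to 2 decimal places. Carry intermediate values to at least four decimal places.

0.53

Only the ratio of lengths matters: n = 44/35 = 1.2571
r_{44} = n·r / (1 + (n − 1)·r) = 0.5896 / 1.1206 ≈ 0.5261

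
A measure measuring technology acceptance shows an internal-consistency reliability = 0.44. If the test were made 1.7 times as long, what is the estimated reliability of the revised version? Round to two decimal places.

0.57

r_new = (1.7 × 0.44) / (1 + (1.7 − 1) × 0.44)
     = 0.7480 / 1.3080 = 0.5719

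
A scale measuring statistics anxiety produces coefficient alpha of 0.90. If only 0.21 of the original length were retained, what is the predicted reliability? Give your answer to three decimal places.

0.654

By Spearman-Brown, r_new = n r / (1 + (n − 1) r).
r_new = (0.21 × 0.90) / (1 + (0.21 − 1) × 0.90)
     = 0.1890 / 0.2890 = 0.6540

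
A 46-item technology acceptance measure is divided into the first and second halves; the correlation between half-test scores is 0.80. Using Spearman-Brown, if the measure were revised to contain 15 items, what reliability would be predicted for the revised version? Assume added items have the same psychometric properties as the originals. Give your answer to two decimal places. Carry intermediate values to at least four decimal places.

Spearman-Brown correction (n = 2): r_full = 2·0.80/(1 + 0.80) = 0.8889
Length factor from 46 to 15 items: n = 15/46 = 0.3261
r_new = n·r_full / (1 + (n − 1)·r_full) = 0.2899 / 0.4010 ≈ 0.7229

0.72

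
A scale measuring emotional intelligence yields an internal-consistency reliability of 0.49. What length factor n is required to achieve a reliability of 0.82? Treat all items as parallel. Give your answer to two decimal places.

4.74

n = 0.82(1 − 0.49) / [0.49(1 − 0.82)]
n = 0.4182 / 0.0882 ≈ 4.7415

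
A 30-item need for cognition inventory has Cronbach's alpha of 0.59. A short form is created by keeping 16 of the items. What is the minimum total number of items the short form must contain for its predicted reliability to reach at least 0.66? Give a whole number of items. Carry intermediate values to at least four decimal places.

Short-form reliability: n = 16/30 = 0.5333; r_16 = n·r/(1+(n−1)r) ≈ 0.4342
Length factor from the short form to reach 0.66: n' = 0.66(1 − 0.4342) / [0.4342(1 − 0.66)] ≈ 2.5295
Total items = 2.5295 × 16 = 40.47, rounded up to 41.

41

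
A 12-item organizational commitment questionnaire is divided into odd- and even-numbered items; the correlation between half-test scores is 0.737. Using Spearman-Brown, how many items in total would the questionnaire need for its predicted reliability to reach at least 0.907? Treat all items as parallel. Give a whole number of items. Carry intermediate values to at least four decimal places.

r_full = 2(0.737)/(1 + 0.737) = 0.8486
Solve Spearman-Brown for n: n = 0.907(1 − 0.8486) / [0.8486(1 − 0.907)] = 1.7400
Items = 1.7400 × 12 ≈ 20.88 → 21

21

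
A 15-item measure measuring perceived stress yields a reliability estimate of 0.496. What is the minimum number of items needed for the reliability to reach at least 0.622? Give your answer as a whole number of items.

Rearranging the Spearman-Brown formula for n,
n = r*(1 − r) / [ r (1 − r*) ]
n = 0.622 × (1 − 0.496) / [ 0.496 × (1 − 0.622) ]
n = 0.313488 / 0.187488 ≈ 1.6720
Items needed = n × 15 = 1.6720 × 15 ≈ 25.08 → round up to 26

26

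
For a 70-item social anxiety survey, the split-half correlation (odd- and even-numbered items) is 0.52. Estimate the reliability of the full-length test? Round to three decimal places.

The full test is twice the length of either half (n = 2).
r_full = 2r_hh / (1 + r_hh) = 2 × 0.52 / (1 + 0.52)
r_full = 1.0400 / 1.5200 ≈ 0.6842

0.684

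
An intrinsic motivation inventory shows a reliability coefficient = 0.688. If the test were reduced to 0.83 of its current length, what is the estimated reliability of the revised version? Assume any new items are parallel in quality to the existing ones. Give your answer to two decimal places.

0.65

Spearman-Brown: r_new = n·r / (1 + (n − 1)·r)
r_new = 0.83·0.688 / [1 + (0.83 − 1)·0.688]
     = 0.5710 / 0.8830 = 0.6467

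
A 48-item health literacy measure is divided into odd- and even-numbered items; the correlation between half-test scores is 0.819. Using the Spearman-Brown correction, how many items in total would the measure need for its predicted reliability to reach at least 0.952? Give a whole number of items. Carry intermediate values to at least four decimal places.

106

Corrected full-test reliability: r_full = 2 × 0.819 / (1 + 0.819) ≈ 0.9005
Solve Spearman-Brown for n: n = 0.952(1 − 0.9005) / [0.9005(1 − 0.952)] = 2.1915
Required items = 2.1915 × 48 = 105.19, so 106 items.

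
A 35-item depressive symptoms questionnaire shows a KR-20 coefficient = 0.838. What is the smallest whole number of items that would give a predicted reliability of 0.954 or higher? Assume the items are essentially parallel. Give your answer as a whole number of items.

n = 0.954(1 − 0.838) / [0.838(1 − 0.954)]
  = 0.154548 / 0.038548 = 4.0092
Items needed = n × 35 = 4.0092 × 35 ≈ 140.32 → round up to 141

141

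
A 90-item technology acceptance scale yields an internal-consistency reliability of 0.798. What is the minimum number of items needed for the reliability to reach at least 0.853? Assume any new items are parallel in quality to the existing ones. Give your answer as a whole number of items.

Spearman-Brown solved for the length factor n:
n = r*(1 − r) / [ r (1 − r*) ]
n = [0.853 × 0.202] / [0.798 × 0.147]
  = 0.172306 / 0.117306 = 1.4689
1.4689 × 90 = 132.20 → 133 items

133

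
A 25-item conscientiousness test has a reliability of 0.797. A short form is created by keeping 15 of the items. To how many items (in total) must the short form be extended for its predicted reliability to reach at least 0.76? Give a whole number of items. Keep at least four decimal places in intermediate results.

21

First, r for the 15-item form: n = 15/25 = 0.6000, so r_15 = 0.6000·0.797/(1 + (0.6000 − 1)·0.797) = 0.7020
Then solve for n' with r_old = 0.7020, r_target = 0.76: n' = 0.76(1 − 0.7020)/[0.7020(1 − 0.76)] = 1.3443
Items = 1.3443 × 15 ≈ 20.16 → 21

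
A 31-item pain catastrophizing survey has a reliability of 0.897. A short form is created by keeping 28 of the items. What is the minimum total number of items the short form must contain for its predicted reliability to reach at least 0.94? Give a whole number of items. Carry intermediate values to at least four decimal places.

56

Short-form reliability: n = 28/31 = 0.9032; r_28 = n·r/(1+(n−1)r) ≈ 0.8872
Then solve for n' with r_old = 0.8872, r_target = 0.94: n' = 0.94(1 − 0.8872)/[0.8872(1 − 0.94)] = 1.9919
Total items = 1.9919 × 28 = 55.77, rounded up to 56.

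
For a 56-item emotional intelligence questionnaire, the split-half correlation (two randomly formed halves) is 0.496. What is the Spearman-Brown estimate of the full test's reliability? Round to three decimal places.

0.663

Each half is half the length of the full test, so the full test is n = 2 times a half.
r_full = 2(0.496) / (1 + 0.496)
       = 0.9920 / 1.4960 = 0.6631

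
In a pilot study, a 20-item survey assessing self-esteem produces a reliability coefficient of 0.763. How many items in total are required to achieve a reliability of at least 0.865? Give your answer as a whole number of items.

40

n = 0.865 × (1 − 0.763) / [ 0.763 × (1 − 0.865) ]
  = 0.205005 / 0.103005 = 1.9902
So the test needs 1.9902 × 20 ≈ 39.80 items; rounding up, 40.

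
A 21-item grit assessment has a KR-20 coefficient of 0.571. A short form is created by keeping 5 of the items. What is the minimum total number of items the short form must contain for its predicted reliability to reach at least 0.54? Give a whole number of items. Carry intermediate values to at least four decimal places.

Short-form reliability: n = 5/21 = 0.2381; r_5 = n·r/(1+(n−1)r) ≈ 0.2406
Then solve for n' with r_old = 0.2406, r_target = 0.54: n' = 0.54(1 − 0.2406)/[0.2406(1 − 0.54)] = 3.7052
Items = 3.7052 × 5 ≈ 18.53 → 19

19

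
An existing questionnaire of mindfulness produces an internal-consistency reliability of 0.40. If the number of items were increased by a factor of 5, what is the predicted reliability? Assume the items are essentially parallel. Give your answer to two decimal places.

By Spearman-Brown, r_new = n r / (1 + (n − 1) r).
r_new = (5 × 0.40) / (1 + (5 − 1) × 0.40)
r_new = 2.0000 / 2.6000 ≈ 0.7692

0.77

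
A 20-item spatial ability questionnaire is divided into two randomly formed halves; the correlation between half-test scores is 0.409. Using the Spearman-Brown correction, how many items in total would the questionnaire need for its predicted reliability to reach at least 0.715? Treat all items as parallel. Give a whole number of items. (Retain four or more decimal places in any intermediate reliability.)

r_full = 2(0.409)/(1 + 0.409) = 0.5806
Solve Spearman-Brown for n: n = 0.715(1 − 0.5806) / [0.5806(1 − 0.715)] = 1.8122
Items = 1.8122 × 20 ≈ 36.24 → 37

37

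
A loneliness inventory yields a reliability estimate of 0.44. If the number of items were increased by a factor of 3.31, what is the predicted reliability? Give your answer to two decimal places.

Spearman-Brown: r_new = n·r / (1 + (n − 1)·r)
r_new = (3.31 × 0.44) / (1 + (3.31 − 1) × 0.44)
     = 1.4564 / 2.0164 = 0.7223

0.72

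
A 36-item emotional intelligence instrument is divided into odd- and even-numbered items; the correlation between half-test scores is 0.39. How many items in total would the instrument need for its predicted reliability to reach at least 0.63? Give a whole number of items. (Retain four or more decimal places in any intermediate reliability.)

Corrected full-test reliability: r_full = 2 × 0.39 / (1 + 0.39) ≈ 0.5612
n = r_tgt(1 − r_full) / [r_full(1 − r_tgt)] = 0.63 × 0.4388 / (0.5612 × 0.37) ≈ 1.3313
Required items = 1.3313 × 36 = 47.93, so 48 items.

48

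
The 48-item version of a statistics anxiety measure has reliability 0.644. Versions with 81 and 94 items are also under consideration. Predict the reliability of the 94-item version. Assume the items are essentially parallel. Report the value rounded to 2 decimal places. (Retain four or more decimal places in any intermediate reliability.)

0.78

Only the ratio of lengths matters: n = 94/48 = 1.9583
r_{94} = n·r / (1 + (n − 1)·r) = 1.2611 / 1.6171 ≈ 0.7799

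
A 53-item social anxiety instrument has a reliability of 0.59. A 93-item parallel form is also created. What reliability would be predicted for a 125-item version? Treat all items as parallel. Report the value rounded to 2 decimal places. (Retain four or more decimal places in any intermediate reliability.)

0.77

Only the ratio of lengths matters: n = 125/53 = 2.3585
r_{125} = n·r / (1 + (n − 1)·r) = 1.3915 / 1.8015 ≈ 0.7724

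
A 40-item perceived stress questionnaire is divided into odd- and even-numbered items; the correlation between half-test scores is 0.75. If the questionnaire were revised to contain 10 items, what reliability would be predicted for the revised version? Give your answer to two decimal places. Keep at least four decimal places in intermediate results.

First correct the split-half correlation to full-test reliability: r_full = 2 × 0.75 / (1 + 0.75) ≈ 0.8571
Then adjust to 10 items: n = 10/40 = 0.2500
r_new = n·r_full / (1 + (n − 1)·r_full) = 0.2143 / 0.3572 ≈ 0.5999

0.60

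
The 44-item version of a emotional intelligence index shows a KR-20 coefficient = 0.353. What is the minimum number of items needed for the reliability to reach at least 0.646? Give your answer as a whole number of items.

Rearranging the Spearman-Brown formula for n,
n = r_target (1 − r_old) / [ r_old (1 − r_target) ]
n = 0.646 × (1 − 0.353) / [ 0.353 × (1 − 0.646) ]
  = 0.417962 / 0.124962 = 3.3447
Items needed = n × 44 = 3.3447 × 44 ≈ 147.17 → round up to 148

148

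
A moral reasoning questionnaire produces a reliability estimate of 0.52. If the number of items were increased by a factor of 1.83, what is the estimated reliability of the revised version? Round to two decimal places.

0.66

By Spearman-Brown, r_new = n r / (1 + (n − 1) r).
r_new = 1.83·0.52 / [1 + (1.83 − 1)·0.52]
     = 0.9516 / 1.4316 = 0.6647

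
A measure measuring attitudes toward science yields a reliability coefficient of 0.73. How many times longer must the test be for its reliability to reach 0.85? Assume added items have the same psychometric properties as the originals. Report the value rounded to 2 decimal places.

2.10

Rearranging the Spearman-Brown formula for n,
n = r_target (1 − r_old) / [ r_old (1 − r_target) ]
n = 0.85(1 − 0.73) / [0.73(1 − 0.85)]
  = 0.2295 / 0.1095 = 2.0959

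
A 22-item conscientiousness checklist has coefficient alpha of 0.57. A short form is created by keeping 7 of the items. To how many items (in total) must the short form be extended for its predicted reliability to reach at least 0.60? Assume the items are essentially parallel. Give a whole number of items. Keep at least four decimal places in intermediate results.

25

Short-form reliability: n = 7/22 = 0.3182; r_7 = n·r/(1+(n−1)r) ≈ 0.2967
Then solve for n' with r_old = 0.2967, r_target = 0.60: n' = 0.60(1 − 0.2967)/[0.2967(1 − 0.60)] = 3.5556
Total items = 3.5556 × 7 = 24.89, rounded up to 25.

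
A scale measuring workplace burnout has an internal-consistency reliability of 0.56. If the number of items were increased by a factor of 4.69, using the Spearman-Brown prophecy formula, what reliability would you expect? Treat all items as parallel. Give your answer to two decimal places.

0.86

Apply the Spearman-Brown prophecy formula, r' = nr / [1 + (n − 1)r]:
r_new = 4.69·0.56 / [1 + (4.69 − 1)·0.56]
r_new = 2.6264 / 3.0664 ≈ 0.8565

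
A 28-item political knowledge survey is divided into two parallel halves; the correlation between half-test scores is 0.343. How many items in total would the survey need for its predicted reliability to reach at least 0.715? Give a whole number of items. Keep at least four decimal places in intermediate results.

Corrected full-test reliability: r_full = 2 × 0.343 / (1 + 0.343) ≈ 0.5108
n = r_tgt(1 − r_full) / [r_full(1 − r_tgt)] = 0.715 × 0.4892 / (0.5108 × 0.285) ≈ 2.4027
Required items = 2.4027 × 28 = 67.28, so 68 items.

68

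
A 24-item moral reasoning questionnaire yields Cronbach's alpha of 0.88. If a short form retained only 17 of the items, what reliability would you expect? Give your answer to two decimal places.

The new length is 17/24 = 0.7083 times the old.
By Spearman-Brown, r_new = n r / (1 + (n − 1) r).
r_new = (0.7083 × 0.88) / (1 + (0.7083 − 1) × 0.88)
     = 0.6233 / 0.7433 = 0.8386

0.84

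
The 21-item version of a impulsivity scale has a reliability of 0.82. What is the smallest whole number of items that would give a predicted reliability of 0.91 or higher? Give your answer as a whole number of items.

n = 0.91 × (1 − 0.82) / [ 0.82 × (1 − 0.91) ]
n = 0.1638 / 0.0738 ≈ 2.2195
So the test needs 2.2195 × 21 ≈ 46.61 items; rounding up, 47.

47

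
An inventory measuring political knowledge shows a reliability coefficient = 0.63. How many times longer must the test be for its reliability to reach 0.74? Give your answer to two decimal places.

1.67

Rearranging the Spearman-Brown formula for n,
n = r*(1 − r) / [ r (1 − r*) ]
n = [0.74 × 0.37] / [0.63 × 0.26]
n = 0.2738 / 0.1638 ≈ 1.6716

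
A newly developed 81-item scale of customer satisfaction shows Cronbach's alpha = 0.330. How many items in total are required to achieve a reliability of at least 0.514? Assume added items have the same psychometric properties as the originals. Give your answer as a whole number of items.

174

Spearman-Brown solved for the length factor n:
n = r*(1 − r) / [ r (1 − r*) ]
n = 0.514(1 − 0.330) / [0.330(1 − 0.514)]
n = 0.344380 / 0.160380 ≈ 2.1473
So the test needs 2.1473 × 81 ≈ 173.93 items; rounding up, 174.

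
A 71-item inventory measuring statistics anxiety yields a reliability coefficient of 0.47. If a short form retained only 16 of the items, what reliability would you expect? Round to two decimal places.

Length ratio n = 16/71 = 0.2254
Apply the Spearman-Brown prophecy formula, r' = nr / [1 + (n − 1)r]:
r_new = 0.2254·0.47 / [1 + (0.2254 − 1)·0.47]
r_new = 0.1059 / 0.6359 ≈ 0.1665

0.17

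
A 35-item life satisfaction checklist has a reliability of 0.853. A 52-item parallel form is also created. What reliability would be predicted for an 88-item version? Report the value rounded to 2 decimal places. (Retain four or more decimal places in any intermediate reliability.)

0.94

Only the ratio of lengths matters: n = 88/35 = 2.5143
r_{88} = n·r / (1 + (n − 1)·r) = 2.1447 / 2.2917 ≈ 0.9359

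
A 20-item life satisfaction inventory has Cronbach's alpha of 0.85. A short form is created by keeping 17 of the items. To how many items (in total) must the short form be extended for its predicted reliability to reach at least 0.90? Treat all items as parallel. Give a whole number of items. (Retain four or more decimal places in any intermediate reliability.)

32

Short-form reliability: n = 17/20 = 0.8500; r_17 = n·r/(1+(n−1)r) ≈ 0.8281
Length factor from the short form to reach 0.90: n' = 0.90(1 − 0.8281) / [0.8281(1 − 0.90)] ≈ 1.8683
Total items = 1.8683 × 17 = 31.76, rounded up to 32.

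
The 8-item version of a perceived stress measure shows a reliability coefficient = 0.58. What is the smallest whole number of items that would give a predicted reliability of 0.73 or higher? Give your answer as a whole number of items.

n = 0.73(1 − 0.58) / [0.58(1 − 0.73)]
n = 0.3066 / 0.1566 ≈ 1.9579
Items needed = n × 8 = 1.9579 × 8 ≈ 15.66 → round up to 16

16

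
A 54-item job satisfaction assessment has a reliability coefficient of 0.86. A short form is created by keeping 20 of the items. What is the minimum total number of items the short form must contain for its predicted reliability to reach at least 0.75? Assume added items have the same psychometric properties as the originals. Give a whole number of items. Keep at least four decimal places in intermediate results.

27

Short-form reliability: n = 20/54 = 0.3704; r_20 = n·r/(1+(n−1)r) ≈ 0.6947
Length factor from the short form to reach 0.75: n' = 0.75(1 − 0.6947) / [0.6947(1 − 0.75)] ≈ 1.3184
Items = 1.3184 × 20 ≈ 26.37 → 27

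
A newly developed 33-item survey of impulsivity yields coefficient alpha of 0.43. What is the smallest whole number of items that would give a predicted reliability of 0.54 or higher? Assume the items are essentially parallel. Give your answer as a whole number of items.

Invert Spearman-Brown to solve for n:
n = r*(1 − r) / [ r (1 − r*) ]
n = 0.54 × (1 − 0.43) / [ 0.43 × (1 − 0.54) ]
  = 0.3078 / 0.1978 = 1.5561
Items needed = n × 33 = 1.5561 × 33 ≈ 51.35 → round up to 52

52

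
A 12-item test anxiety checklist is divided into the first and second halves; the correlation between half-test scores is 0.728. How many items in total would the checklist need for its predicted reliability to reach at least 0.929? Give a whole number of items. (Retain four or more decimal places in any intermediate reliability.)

r_full = 2(0.728)/(1 + 0.728) = 0.8426
Solve Spearman-Brown for n: n = 0.929(1 − 0.8426) / [0.8426(1 − 0.929)] = 2.4442
Items = 2.4442 × 12 ≈ 29.33 → 30

30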